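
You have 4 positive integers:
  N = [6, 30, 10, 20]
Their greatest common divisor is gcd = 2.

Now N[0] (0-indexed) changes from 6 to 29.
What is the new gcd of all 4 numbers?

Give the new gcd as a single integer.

Answer: 1

Derivation:
Numbers: [6, 30, 10, 20], gcd = 2
Change: index 0, 6 -> 29
gcd of the OTHER numbers (without index 0): gcd([30, 10, 20]) = 10
New gcd = gcd(g_others, new_val) = gcd(10, 29) = 1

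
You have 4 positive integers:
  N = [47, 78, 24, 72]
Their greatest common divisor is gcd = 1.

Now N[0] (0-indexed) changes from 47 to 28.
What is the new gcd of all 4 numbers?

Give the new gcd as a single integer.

Answer: 2

Derivation:
Numbers: [47, 78, 24, 72], gcd = 1
Change: index 0, 47 -> 28
gcd of the OTHER numbers (without index 0): gcd([78, 24, 72]) = 6
New gcd = gcd(g_others, new_val) = gcd(6, 28) = 2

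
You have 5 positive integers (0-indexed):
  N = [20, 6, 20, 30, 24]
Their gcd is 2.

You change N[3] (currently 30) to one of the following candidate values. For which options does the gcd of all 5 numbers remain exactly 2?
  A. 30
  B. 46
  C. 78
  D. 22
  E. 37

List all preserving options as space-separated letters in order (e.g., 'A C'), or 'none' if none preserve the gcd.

Old gcd = 2; gcd of others (without N[3]) = 2
New gcd for candidate v: gcd(2, v). Preserves old gcd iff gcd(2, v) = 2.
  Option A: v=30, gcd(2,30)=2 -> preserves
  Option B: v=46, gcd(2,46)=2 -> preserves
  Option C: v=78, gcd(2,78)=2 -> preserves
  Option D: v=22, gcd(2,22)=2 -> preserves
  Option E: v=37, gcd(2,37)=1 -> changes

Answer: A B C D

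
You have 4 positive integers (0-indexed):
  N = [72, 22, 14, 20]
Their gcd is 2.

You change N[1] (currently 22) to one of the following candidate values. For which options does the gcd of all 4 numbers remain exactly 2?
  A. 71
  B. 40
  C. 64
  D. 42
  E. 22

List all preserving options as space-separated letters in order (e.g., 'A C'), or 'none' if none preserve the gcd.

Old gcd = 2; gcd of others (without N[1]) = 2
New gcd for candidate v: gcd(2, v). Preserves old gcd iff gcd(2, v) = 2.
  Option A: v=71, gcd(2,71)=1 -> changes
  Option B: v=40, gcd(2,40)=2 -> preserves
  Option C: v=64, gcd(2,64)=2 -> preserves
  Option D: v=42, gcd(2,42)=2 -> preserves
  Option E: v=22, gcd(2,22)=2 -> preserves

Answer: B C D E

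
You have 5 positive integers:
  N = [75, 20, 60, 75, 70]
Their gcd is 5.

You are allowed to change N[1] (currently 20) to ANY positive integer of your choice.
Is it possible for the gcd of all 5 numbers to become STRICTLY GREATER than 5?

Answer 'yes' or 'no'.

Answer: no

Derivation:
Current gcd = 5
gcd of all OTHER numbers (without N[1]=20): gcd([75, 60, 75, 70]) = 5
The new gcd after any change is gcd(5, new_value).
This can be at most 5.
Since 5 = old gcd 5, the gcd can only stay the same or decrease.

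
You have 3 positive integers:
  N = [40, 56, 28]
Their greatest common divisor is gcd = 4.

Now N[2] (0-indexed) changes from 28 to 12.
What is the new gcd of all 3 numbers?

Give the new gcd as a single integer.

Answer: 4

Derivation:
Numbers: [40, 56, 28], gcd = 4
Change: index 2, 28 -> 12
gcd of the OTHER numbers (without index 2): gcd([40, 56]) = 8
New gcd = gcd(g_others, new_val) = gcd(8, 12) = 4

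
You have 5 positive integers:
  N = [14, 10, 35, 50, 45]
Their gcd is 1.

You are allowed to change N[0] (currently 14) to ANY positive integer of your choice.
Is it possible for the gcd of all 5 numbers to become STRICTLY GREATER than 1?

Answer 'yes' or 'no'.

Current gcd = 1
gcd of all OTHER numbers (without N[0]=14): gcd([10, 35, 50, 45]) = 5
The new gcd after any change is gcd(5, new_value).
This can be at most 5.
Since 5 > old gcd 1, the gcd CAN increase (e.g., set N[0] = 5).

Answer: yes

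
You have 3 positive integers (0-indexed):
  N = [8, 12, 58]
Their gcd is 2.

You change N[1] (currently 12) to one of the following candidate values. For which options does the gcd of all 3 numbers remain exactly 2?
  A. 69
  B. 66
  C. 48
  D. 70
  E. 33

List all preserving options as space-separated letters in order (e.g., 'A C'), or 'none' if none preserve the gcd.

Answer: B C D

Derivation:
Old gcd = 2; gcd of others (without N[1]) = 2
New gcd for candidate v: gcd(2, v). Preserves old gcd iff gcd(2, v) = 2.
  Option A: v=69, gcd(2,69)=1 -> changes
  Option B: v=66, gcd(2,66)=2 -> preserves
  Option C: v=48, gcd(2,48)=2 -> preserves
  Option D: v=70, gcd(2,70)=2 -> preserves
  Option E: v=33, gcd(2,33)=1 -> changes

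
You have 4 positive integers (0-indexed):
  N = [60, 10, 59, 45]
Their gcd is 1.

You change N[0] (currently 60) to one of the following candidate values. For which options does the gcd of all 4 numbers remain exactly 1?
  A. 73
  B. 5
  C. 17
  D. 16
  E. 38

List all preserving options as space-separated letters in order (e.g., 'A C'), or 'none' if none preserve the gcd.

Old gcd = 1; gcd of others (without N[0]) = 1
New gcd for candidate v: gcd(1, v). Preserves old gcd iff gcd(1, v) = 1.
  Option A: v=73, gcd(1,73)=1 -> preserves
  Option B: v=5, gcd(1,5)=1 -> preserves
  Option C: v=17, gcd(1,17)=1 -> preserves
  Option D: v=16, gcd(1,16)=1 -> preserves
  Option E: v=38, gcd(1,38)=1 -> preserves

Answer: A B C D E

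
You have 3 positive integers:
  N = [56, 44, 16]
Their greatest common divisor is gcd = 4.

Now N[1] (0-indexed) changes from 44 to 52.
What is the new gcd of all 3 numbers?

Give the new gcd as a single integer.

Numbers: [56, 44, 16], gcd = 4
Change: index 1, 44 -> 52
gcd of the OTHER numbers (without index 1): gcd([56, 16]) = 8
New gcd = gcd(g_others, new_val) = gcd(8, 52) = 4

Answer: 4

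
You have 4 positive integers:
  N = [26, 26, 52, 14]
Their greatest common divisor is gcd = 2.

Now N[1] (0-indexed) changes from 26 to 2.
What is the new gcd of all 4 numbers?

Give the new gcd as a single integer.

Numbers: [26, 26, 52, 14], gcd = 2
Change: index 1, 26 -> 2
gcd of the OTHER numbers (without index 1): gcd([26, 52, 14]) = 2
New gcd = gcd(g_others, new_val) = gcd(2, 2) = 2

Answer: 2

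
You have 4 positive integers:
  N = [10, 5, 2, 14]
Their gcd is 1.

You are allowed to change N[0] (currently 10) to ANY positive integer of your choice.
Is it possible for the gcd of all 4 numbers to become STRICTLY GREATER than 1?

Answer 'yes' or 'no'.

Current gcd = 1
gcd of all OTHER numbers (without N[0]=10): gcd([5, 2, 14]) = 1
The new gcd after any change is gcd(1, new_value).
This can be at most 1.
Since 1 = old gcd 1, the gcd can only stay the same or decrease.

Answer: no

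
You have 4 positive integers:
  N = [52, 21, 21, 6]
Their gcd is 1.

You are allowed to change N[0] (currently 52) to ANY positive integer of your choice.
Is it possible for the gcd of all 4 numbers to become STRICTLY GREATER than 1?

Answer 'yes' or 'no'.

Current gcd = 1
gcd of all OTHER numbers (without N[0]=52): gcd([21, 21, 6]) = 3
The new gcd after any change is gcd(3, new_value).
This can be at most 3.
Since 3 > old gcd 1, the gcd CAN increase (e.g., set N[0] = 3).

Answer: yes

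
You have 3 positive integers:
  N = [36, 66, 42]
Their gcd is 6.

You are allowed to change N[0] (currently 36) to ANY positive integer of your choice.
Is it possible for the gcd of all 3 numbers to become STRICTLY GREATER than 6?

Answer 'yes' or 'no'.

Answer: no

Derivation:
Current gcd = 6
gcd of all OTHER numbers (without N[0]=36): gcd([66, 42]) = 6
The new gcd after any change is gcd(6, new_value).
This can be at most 6.
Since 6 = old gcd 6, the gcd can only stay the same or decrease.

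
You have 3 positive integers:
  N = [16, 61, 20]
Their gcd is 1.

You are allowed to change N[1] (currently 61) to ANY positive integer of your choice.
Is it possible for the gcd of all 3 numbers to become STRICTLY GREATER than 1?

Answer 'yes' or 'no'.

Current gcd = 1
gcd of all OTHER numbers (without N[1]=61): gcd([16, 20]) = 4
The new gcd after any change is gcd(4, new_value).
This can be at most 4.
Since 4 > old gcd 1, the gcd CAN increase (e.g., set N[1] = 4).

Answer: yes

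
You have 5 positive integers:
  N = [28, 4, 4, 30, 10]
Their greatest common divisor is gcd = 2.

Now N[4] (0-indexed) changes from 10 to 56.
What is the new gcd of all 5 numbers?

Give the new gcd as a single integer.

Numbers: [28, 4, 4, 30, 10], gcd = 2
Change: index 4, 10 -> 56
gcd of the OTHER numbers (without index 4): gcd([28, 4, 4, 30]) = 2
New gcd = gcd(g_others, new_val) = gcd(2, 56) = 2

Answer: 2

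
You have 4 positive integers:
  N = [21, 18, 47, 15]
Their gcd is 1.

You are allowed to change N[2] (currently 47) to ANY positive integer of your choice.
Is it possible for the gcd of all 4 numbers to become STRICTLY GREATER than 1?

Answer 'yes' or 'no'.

Answer: yes

Derivation:
Current gcd = 1
gcd of all OTHER numbers (without N[2]=47): gcd([21, 18, 15]) = 3
The new gcd after any change is gcd(3, new_value).
This can be at most 3.
Since 3 > old gcd 1, the gcd CAN increase (e.g., set N[2] = 3).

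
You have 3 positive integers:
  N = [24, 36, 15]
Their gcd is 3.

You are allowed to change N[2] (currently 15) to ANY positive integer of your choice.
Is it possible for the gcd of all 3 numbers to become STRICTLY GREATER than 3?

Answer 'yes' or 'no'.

Answer: yes

Derivation:
Current gcd = 3
gcd of all OTHER numbers (without N[2]=15): gcd([24, 36]) = 12
The new gcd after any change is gcd(12, new_value).
This can be at most 12.
Since 12 > old gcd 3, the gcd CAN increase (e.g., set N[2] = 12).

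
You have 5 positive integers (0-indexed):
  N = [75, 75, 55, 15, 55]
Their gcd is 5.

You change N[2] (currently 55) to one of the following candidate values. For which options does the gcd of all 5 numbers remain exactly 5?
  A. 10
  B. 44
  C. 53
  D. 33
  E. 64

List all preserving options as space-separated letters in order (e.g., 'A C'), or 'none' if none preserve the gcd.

Answer: A

Derivation:
Old gcd = 5; gcd of others (without N[2]) = 5
New gcd for candidate v: gcd(5, v). Preserves old gcd iff gcd(5, v) = 5.
  Option A: v=10, gcd(5,10)=5 -> preserves
  Option B: v=44, gcd(5,44)=1 -> changes
  Option C: v=53, gcd(5,53)=1 -> changes
  Option D: v=33, gcd(5,33)=1 -> changes
  Option E: v=64, gcd(5,64)=1 -> changes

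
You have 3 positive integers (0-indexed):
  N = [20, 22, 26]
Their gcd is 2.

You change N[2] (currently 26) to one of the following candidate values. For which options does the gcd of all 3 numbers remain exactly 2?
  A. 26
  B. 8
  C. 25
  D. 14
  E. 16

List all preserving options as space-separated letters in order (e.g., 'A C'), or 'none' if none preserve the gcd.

Answer: A B D E

Derivation:
Old gcd = 2; gcd of others (without N[2]) = 2
New gcd for candidate v: gcd(2, v). Preserves old gcd iff gcd(2, v) = 2.
  Option A: v=26, gcd(2,26)=2 -> preserves
  Option B: v=8, gcd(2,8)=2 -> preserves
  Option C: v=25, gcd(2,25)=1 -> changes
  Option D: v=14, gcd(2,14)=2 -> preserves
  Option E: v=16, gcd(2,16)=2 -> preserves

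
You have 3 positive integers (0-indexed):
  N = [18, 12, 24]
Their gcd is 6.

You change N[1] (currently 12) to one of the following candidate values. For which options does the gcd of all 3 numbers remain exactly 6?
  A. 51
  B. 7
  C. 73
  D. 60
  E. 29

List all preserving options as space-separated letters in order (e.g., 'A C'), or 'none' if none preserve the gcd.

Answer: D

Derivation:
Old gcd = 6; gcd of others (without N[1]) = 6
New gcd for candidate v: gcd(6, v). Preserves old gcd iff gcd(6, v) = 6.
  Option A: v=51, gcd(6,51)=3 -> changes
  Option B: v=7, gcd(6,7)=1 -> changes
  Option C: v=73, gcd(6,73)=1 -> changes
  Option D: v=60, gcd(6,60)=6 -> preserves
  Option E: v=29, gcd(6,29)=1 -> changes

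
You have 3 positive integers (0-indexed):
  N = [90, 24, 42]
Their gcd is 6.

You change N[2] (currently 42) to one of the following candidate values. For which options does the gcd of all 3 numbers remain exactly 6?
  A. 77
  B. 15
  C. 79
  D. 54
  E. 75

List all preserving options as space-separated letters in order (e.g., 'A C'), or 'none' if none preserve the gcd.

Old gcd = 6; gcd of others (without N[2]) = 6
New gcd for candidate v: gcd(6, v). Preserves old gcd iff gcd(6, v) = 6.
  Option A: v=77, gcd(6,77)=1 -> changes
  Option B: v=15, gcd(6,15)=3 -> changes
  Option C: v=79, gcd(6,79)=1 -> changes
  Option D: v=54, gcd(6,54)=6 -> preserves
  Option E: v=75, gcd(6,75)=3 -> changes

Answer: D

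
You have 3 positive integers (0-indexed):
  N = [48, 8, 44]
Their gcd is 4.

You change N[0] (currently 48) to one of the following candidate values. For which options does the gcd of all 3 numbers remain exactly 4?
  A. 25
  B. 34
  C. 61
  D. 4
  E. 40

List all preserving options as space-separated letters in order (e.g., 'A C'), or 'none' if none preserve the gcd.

Old gcd = 4; gcd of others (without N[0]) = 4
New gcd for candidate v: gcd(4, v). Preserves old gcd iff gcd(4, v) = 4.
  Option A: v=25, gcd(4,25)=1 -> changes
  Option B: v=34, gcd(4,34)=2 -> changes
  Option C: v=61, gcd(4,61)=1 -> changes
  Option D: v=4, gcd(4,4)=4 -> preserves
  Option E: v=40, gcd(4,40)=4 -> preserves

Answer: D E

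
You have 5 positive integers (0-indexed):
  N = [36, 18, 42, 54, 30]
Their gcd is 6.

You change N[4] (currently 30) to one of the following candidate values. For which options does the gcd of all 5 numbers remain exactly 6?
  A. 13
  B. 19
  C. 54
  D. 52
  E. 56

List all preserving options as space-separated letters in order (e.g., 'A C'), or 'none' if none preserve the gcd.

Old gcd = 6; gcd of others (without N[4]) = 6
New gcd for candidate v: gcd(6, v). Preserves old gcd iff gcd(6, v) = 6.
  Option A: v=13, gcd(6,13)=1 -> changes
  Option B: v=19, gcd(6,19)=1 -> changes
  Option C: v=54, gcd(6,54)=6 -> preserves
  Option D: v=52, gcd(6,52)=2 -> changes
  Option E: v=56, gcd(6,56)=2 -> changes

Answer: C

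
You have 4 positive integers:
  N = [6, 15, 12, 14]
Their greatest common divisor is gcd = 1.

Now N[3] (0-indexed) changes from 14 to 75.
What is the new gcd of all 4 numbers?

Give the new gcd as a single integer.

Numbers: [6, 15, 12, 14], gcd = 1
Change: index 3, 14 -> 75
gcd of the OTHER numbers (without index 3): gcd([6, 15, 12]) = 3
New gcd = gcd(g_others, new_val) = gcd(3, 75) = 3

Answer: 3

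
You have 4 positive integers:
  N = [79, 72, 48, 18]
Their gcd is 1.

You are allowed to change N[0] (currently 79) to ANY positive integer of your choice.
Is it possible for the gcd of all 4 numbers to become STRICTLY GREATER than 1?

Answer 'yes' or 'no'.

Current gcd = 1
gcd of all OTHER numbers (without N[0]=79): gcd([72, 48, 18]) = 6
The new gcd after any change is gcd(6, new_value).
This can be at most 6.
Since 6 > old gcd 1, the gcd CAN increase (e.g., set N[0] = 6).

Answer: yes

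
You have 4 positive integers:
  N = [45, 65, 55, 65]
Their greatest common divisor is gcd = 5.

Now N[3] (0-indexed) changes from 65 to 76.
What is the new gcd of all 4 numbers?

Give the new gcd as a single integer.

Numbers: [45, 65, 55, 65], gcd = 5
Change: index 3, 65 -> 76
gcd of the OTHER numbers (without index 3): gcd([45, 65, 55]) = 5
New gcd = gcd(g_others, new_val) = gcd(5, 76) = 1

Answer: 1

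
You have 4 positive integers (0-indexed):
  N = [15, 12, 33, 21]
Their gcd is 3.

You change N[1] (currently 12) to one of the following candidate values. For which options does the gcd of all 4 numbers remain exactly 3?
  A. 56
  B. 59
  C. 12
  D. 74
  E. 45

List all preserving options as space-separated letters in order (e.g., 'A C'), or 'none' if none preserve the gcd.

Old gcd = 3; gcd of others (without N[1]) = 3
New gcd for candidate v: gcd(3, v). Preserves old gcd iff gcd(3, v) = 3.
  Option A: v=56, gcd(3,56)=1 -> changes
  Option B: v=59, gcd(3,59)=1 -> changes
  Option C: v=12, gcd(3,12)=3 -> preserves
  Option D: v=74, gcd(3,74)=1 -> changes
  Option E: v=45, gcd(3,45)=3 -> preserves

Answer: C E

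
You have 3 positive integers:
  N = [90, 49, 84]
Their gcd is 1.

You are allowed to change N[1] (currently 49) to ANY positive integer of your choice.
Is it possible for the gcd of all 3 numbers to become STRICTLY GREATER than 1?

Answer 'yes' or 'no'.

Answer: yes

Derivation:
Current gcd = 1
gcd of all OTHER numbers (without N[1]=49): gcd([90, 84]) = 6
The new gcd after any change is gcd(6, new_value).
This can be at most 6.
Since 6 > old gcd 1, the gcd CAN increase (e.g., set N[1] = 6).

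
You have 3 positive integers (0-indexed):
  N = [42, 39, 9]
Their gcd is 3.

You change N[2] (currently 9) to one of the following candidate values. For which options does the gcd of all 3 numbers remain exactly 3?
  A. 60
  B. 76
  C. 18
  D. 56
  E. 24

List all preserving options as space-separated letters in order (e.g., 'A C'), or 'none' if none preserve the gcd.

Answer: A C E

Derivation:
Old gcd = 3; gcd of others (without N[2]) = 3
New gcd for candidate v: gcd(3, v). Preserves old gcd iff gcd(3, v) = 3.
  Option A: v=60, gcd(3,60)=3 -> preserves
  Option B: v=76, gcd(3,76)=1 -> changes
  Option C: v=18, gcd(3,18)=3 -> preserves
  Option D: v=56, gcd(3,56)=1 -> changes
  Option E: v=24, gcd(3,24)=3 -> preserves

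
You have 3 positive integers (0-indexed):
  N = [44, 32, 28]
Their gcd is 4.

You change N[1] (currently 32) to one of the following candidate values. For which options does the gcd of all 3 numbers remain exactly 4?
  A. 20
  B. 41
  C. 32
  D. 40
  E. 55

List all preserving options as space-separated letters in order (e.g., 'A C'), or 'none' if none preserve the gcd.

Old gcd = 4; gcd of others (without N[1]) = 4
New gcd for candidate v: gcd(4, v). Preserves old gcd iff gcd(4, v) = 4.
  Option A: v=20, gcd(4,20)=4 -> preserves
  Option B: v=41, gcd(4,41)=1 -> changes
  Option C: v=32, gcd(4,32)=4 -> preserves
  Option D: v=40, gcd(4,40)=4 -> preserves
  Option E: v=55, gcd(4,55)=1 -> changes

Answer: A C D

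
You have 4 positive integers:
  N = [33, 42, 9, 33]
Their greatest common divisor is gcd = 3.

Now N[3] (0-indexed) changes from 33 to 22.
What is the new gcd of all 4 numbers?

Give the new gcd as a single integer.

Answer: 1

Derivation:
Numbers: [33, 42, 9, 33], gcd = 3
Change: index 3, 33 -> 22
gcd of the OTHER numbers (without index 3): gcd([33, 42, 9]) = 3
New gcd = gcd(g_others, new_val) = gcd(3, 22) = 1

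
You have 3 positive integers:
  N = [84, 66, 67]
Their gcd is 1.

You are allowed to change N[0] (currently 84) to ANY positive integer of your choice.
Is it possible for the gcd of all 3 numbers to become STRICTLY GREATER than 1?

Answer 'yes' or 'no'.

Answer: no

Derivation:
Current gcd = 1
gcd of all OTHER numbers (without N[0]=84): gcd([66, 67]) = 1
The new gcd after any change is gcd(1, new_value).
This can be at most 1.
Since 1 = old gcd 1, the gcd can only stay the same or decrease.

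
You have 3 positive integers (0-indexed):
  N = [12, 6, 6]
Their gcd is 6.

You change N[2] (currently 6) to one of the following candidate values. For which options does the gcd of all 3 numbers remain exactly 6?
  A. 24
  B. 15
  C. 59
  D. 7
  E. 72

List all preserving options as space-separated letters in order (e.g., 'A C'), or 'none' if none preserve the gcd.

Answer: A E

Derivation:
Old gcd = 6; gcd of others (without N[2]) = 6
New gcd for candidate v: gcd(6, v). Preserves old gcd iff gcd(6, v) = 6.
  Option A: v=24, gcd(6,24)=6 -> preserves
  Option B: v=15, gcd(6,15)=3 -> changes
  Option C: v=59, gcd(6,59)=1 -> changes
  Option D: v=7, gcd(6,7)=1 -> changes
  Option E: v=72, gcd(6,72)=6 -> preserves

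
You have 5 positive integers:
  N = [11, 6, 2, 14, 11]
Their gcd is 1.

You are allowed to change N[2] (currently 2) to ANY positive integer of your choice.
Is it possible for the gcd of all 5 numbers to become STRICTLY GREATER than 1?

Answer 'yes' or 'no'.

Answer: no

Derivation:
Current gcd = 1
gcd of all OTHER numbers (without N[2]=2): gcd([11, 6, 14, 11]) = 1
The new gcd after any change is gcd(1, new_value).
This can be at most 1.
Since 1 = old gcd 1, the gcd can only stay the same or decrease.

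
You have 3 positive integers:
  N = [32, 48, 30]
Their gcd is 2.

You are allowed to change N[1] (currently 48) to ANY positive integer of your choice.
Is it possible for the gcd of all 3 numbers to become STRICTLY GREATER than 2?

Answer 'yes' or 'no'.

Current gcd = 2
gcd of all OTHER numbers (without N[1]=48): gcd([32, 30]) = 2
The new gcd after any change is gcd(2, new_value).
This can be at most 2.
Since 2 = old gcd 2, the gcd can only stay the same or decrease.

Answer: no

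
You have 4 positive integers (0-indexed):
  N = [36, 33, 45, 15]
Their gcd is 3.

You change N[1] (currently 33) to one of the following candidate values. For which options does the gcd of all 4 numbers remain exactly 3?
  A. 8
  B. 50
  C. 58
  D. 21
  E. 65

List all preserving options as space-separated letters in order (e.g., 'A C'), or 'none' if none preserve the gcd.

Answer: D

Derivation:
Old gcd = 3; gcd of others (without N[1]) = 3
New gcd for candidate v: gcd(3, v). Preserves old gcd iff gcd(3, v) = 3.
  Option A: v=8, gcd(3,8)=1 -> changes
  Option B: v=50, gcd(3,50)=1 -> changes
  Option C: v=58, gcd(3,58)=1 -> changes
  Option D: v=21, gcd(3,21)=3 -> preserves
  Option E: v=65, gcd(3,65)=1 -> changes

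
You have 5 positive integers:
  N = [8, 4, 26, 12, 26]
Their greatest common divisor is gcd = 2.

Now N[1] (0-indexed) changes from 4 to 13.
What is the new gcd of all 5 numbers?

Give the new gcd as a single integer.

Answer: 1

Derivation:
Numbers: [8, 4, 26, 12, 26], gcd = 2
Change: index 1, 4 -> 13
gcd of the OTHER numbers (without index 1): gcd([8, 26, 12, 26]) = 2
New gcd = gcd(g_others, new_val) = gcd(2, 13) = 1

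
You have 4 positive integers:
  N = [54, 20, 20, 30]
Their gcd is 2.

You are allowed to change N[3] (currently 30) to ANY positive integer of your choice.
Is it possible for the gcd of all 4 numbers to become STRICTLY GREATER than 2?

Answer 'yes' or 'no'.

Answer: no

Derivation:
Current gcd = 2
gcd of all OTHER numbers (without N[3]=30): gcd([54, 20, 20]) = 2
The new gcd after any change is gcd(2, new_value).
This can be at most 2.
Since 2 = old gcd 2, the gcd can only stay the same or decrease.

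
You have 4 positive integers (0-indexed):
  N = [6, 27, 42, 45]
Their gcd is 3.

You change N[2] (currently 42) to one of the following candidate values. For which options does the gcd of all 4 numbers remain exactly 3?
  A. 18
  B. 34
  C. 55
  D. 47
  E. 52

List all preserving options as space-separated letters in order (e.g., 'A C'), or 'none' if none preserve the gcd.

Answer: A

Derivation:
Old gcd = 3; gcd of others (without N[2]) = 3
New gcd for candidate v: gcd(3, v). Preserves old gcd iff gcd(3, v) = 3.
  Option A: v=18, gcd(3,18)=3 -> preserves
  Option B: v=34, gcd(3,34)=1 -> changes
  Option C: v=55, gcd(3,55)=1 -> changes
  Option D: v=47, gcd(3,47)=1 -> changes
  Option E: v=52, gcd(3,52)=1 -> changes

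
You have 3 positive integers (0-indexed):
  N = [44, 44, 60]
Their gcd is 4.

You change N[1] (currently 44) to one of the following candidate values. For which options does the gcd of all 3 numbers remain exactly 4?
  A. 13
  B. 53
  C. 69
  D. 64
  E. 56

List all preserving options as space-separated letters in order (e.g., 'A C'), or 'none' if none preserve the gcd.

Old gcd = 4; gcd of others (without N[1]) = 4
New gcd for candidate v: gcd(4, v). Preserves old gcd iff gcd(4, v) = 4.
  Option A: v=13, gcd(4,13)=1 -> changes
  Option B: v=53, gcd(4,53)=1 -> changes
  Option C: v=69, gcd(4,69)=1 -> changes
  Option D: v=64, gcd(4,64)=4 -> preserves
  Option E: v=56, gcd(4,56)=4 -> preserves

Answer: D E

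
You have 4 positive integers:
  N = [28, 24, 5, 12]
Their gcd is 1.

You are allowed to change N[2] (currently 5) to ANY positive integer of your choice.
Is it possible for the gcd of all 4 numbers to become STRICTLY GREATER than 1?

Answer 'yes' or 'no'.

Current gcd = 1
gcd of all OTHER numbers (without N[2]=5): gcd([28, 24, 12]) = 4
The new gcd after any change is gcd(4, new_value).
This can be at most 4.
Since 4 > old gcd 1, the gcd CAN increase (e.g., set N[2] = 4).

Answer: yes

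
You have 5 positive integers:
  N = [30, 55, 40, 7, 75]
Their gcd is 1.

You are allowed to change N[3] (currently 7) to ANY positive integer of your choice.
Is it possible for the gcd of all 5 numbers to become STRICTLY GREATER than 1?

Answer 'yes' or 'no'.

Current gcd = 1
gcd of all OTHER numbers (without N[3]=7): gcd([30, 55, 40, 75]) = 5
The new gcd after any change is gcd(5, new_value).
This can be at most 5.
Since 5 > old gcd 1, the gcd CAN increase (e.g., set N[3] = 5).

Answer: yes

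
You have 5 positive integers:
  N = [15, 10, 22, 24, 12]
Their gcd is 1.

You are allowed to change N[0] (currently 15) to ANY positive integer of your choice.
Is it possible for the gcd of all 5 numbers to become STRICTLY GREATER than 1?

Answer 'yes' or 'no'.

Answer: yes

Derivation:
Current gcd = 1
gcd of all OTHER numbers (without N[0]=15): gcd([10, 22, 24, 12]) = 2
The new gcd after any change is gcd(2, new_value).
This can be at most 2.
Since 2 > old gcd 1, the gcd CAN increase (e.g., set N[0] = 2).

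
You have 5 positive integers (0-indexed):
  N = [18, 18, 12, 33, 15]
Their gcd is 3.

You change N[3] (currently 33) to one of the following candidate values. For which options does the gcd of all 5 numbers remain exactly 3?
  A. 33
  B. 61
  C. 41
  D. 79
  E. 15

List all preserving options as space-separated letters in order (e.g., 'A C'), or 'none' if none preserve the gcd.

Answer: A E

Derivation:
Old gcd = 3; gcd of others (without N[3]) = 3
New gcd for candidate v: gcd(3, v). Preserves old gcd iff gcd(3, v) = 3.
  Option A: v=33, gcd(3,33)=3 -> preserves
  Option B: v=61, gcd(3,61)=1 -> changes
  Option C: v=41, gcd(3,41)=1 -> changes
  Option D: v=79, gcd(3,79)=1 -> changes
  Option E: v=15, gcd(3,15)=3 -> preserves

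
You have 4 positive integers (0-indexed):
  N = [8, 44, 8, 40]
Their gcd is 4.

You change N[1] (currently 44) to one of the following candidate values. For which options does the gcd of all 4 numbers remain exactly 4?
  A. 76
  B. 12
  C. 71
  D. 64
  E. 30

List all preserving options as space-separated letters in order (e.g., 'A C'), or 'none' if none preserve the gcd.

Old gcd = 4; gcd of others (without N[1]) = 8
New gcd for candidate v: gcd(8, v). Preserves old gcd iff gcd(8, v) = 4.
  Option A: v=76, gcd(8,76)=4 -> preserves
  Option B: v=12, gcd(8,12)=4 -> preserves
  Option C: v=71, gcd(8,71)=1 -> changes
  Option D: v=64, gcd(8,64)=8 -> changes
  Option E: v=30, gcd(8,30)=2 -> changes

Answer: A B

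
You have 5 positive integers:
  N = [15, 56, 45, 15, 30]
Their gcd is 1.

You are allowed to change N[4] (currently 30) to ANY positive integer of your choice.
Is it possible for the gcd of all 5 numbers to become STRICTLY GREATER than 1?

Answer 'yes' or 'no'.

Current gcd = 1
gcd of all OTHER numbers (without N[4]=30): gcd([15, 56, 45, 15]) = 1
The new gcd after any change is gcd(1, new_value).
This can be at most 1.
Since 1 = old gcd 1, the gcd can only stay the same or decrease.

Answer: no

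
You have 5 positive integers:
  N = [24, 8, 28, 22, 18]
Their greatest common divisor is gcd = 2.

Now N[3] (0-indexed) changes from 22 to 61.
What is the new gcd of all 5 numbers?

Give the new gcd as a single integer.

Numbers: [24, 8, 28, 22, 18], gcd = 2
Change: index 3, 22 -> 61
gcd of the OTHER numbers (without index 3): gcd([24, 8, 28, 18]) = 2
New gcd = gcd(g_others, new_val) = gcd(2, 61) = 1

Answer: 1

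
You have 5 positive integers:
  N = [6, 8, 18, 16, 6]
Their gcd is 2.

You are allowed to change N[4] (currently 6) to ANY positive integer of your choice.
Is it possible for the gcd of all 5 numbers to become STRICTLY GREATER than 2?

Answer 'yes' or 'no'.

Answer: no

Derivation:
Current gcd = 2
gcd of all OTHER numbers (without N[4]=6): gcd([6, 8, 18, 16]) = 2
The new gcd after any change is gcd(2, new_value).
This can be at most 2.
Since 2 = old gcd 2, the gcd can only stay the same or decrease.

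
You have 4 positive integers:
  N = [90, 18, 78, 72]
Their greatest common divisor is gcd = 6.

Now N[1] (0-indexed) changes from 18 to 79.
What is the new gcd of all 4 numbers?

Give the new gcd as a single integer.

Answer: 1

Derivation:
Numbers: [90, 18, 78, 72], gcd = 6
Change: index 1, 18 -> 79
gcd of the OTHER numbers (without index 1): gcd([90, 78, 72]) = 6
New gcd = gcd(g_others, new_val) = gcd(6, 79) = 1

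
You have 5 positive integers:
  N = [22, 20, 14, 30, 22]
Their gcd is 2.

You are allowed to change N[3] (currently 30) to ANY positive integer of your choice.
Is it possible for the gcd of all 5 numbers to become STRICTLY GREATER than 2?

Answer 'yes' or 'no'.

Current gcd = 2
gcd of all OTHER numbers (without N[3]=30): gcd([22, 20, 14, 22]) = 2
The new gcd after any change is gcd(2, new_value).
This can be at most 2.
Since 2 = old gcd 2, the gcd can only stay the same or decrease.

Answer: no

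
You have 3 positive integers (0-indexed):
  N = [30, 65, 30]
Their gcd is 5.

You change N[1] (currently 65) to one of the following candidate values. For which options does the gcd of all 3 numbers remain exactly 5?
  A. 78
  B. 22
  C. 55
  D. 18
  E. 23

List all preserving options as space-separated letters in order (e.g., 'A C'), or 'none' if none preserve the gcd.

Old gcd = 5; gcd of others (without N[1]) = 30
New gcd for candidate v: gcd(30, v). Preserves old gcd iff gcd(30, v) = 5.
  Option A: v=78, gcd(30,78)=6 -> changes
  Option B: v=22, gcd(30,22)=2 -> changes
  Option C: v=55, gcd(30,55)=5 -> preserves
  Option D: v=18, gcd(30,18)=6 -> changes
  Option E: v=23, gcd(30,23)=1 -> changes

Answer: C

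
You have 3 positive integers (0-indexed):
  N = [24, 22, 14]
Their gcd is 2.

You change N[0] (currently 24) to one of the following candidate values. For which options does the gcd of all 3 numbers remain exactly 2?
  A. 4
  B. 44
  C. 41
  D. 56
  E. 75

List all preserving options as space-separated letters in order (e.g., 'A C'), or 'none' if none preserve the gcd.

Old gcd = 2; gcd of others (without N[0]) = 2
New gcd for candidate v: gcd(2, v). Preserves old gcd iff gcd(2, v) = 2.
  Option A: v=4, gcd(2,4)=2 -> preserves
  Option B: v=44, gcd(2,44)=2 -> preserves
  Option C: v=41, gcd(2,41)=1 -> changes
  Option D: v=56, gcd(2,56)=2 -> preserves
  Option E: v=75, gcd(2,75)=1 -> changes

Answer: A B D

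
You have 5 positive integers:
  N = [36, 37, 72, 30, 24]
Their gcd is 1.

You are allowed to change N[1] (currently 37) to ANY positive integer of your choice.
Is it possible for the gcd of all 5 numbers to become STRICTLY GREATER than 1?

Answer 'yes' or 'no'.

Answer: yes

Derivation:
Current gcd = 1
gcd of all OTHER numbers (without N[1]=37): gcd([36, 72, 30, 24]) = 6
The new gcd after any change is gcd(6, new_value).
This can be at most 6.
Since 6 > old gcd 1, the gcd CAN increase (e.g., set N[1] = 6).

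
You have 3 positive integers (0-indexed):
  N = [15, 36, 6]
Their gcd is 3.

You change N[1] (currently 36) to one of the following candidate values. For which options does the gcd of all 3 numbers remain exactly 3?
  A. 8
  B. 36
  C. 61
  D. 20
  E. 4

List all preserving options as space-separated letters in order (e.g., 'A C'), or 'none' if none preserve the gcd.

Answer: B

Derivation:
Old gcd = 3; gcd of others (without N[1]) = 3
New gcd for candidate v: gcd(3, v). Preserves old gcd iff gcd(3, v) = 3.
  Option A: v=8, gcd(3,8)=1 -> changes
  Option B: v=36, gcd(3,36)=3 -> preserves
  Option C: v=61, gcd(3,61)=1 -> changes
  Option D: v=20, gcd(3,20)=1 -> changes
  Option E: v=4, gcd(3,4)=1 -> changes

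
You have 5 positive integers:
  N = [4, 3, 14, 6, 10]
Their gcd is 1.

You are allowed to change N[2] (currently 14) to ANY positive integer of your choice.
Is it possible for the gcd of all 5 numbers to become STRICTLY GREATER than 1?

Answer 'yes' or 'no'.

Answer: no

Derivation:
Current gcd = 1
gcd of all OTHER numbers (without N[2]=14): gcd([4, 3, 6, 10]) = 1
The new gcd after any change is gcd(1, new_value).
This can be at most 1.
Since 1 = old gcd 1, the gcd can only stay the same or decrease.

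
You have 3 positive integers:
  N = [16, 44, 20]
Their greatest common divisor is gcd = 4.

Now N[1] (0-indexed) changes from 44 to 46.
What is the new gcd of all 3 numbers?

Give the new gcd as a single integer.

Answer: 2

Derivation:
Numbers: [16, 44, 20], gcd = 4
Change: index 1, 44 -> 46
gcd of the OTHER numbers (without index 1): gcd([16, 20]) = 4
New gcd = gcd(g_others, new_val) = gcd(4, 46) = 2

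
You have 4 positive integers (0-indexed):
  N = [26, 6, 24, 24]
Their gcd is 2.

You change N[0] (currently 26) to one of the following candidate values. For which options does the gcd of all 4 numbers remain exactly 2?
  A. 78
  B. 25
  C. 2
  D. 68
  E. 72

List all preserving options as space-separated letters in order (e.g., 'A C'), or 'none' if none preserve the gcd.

Old gcd = 2; gcd of others (without N[0]) = 6
New gcd for candidate v: gcd(6, v). Preserves old gcd iff gcd(6, v) = 2.
  Option A: v=78, gcd(6,78)=6 -> changes
  Option B: v=25, gcd(6,25)=1 -> changes
  Option C: v=2, gcd(6,2)=2 -> preserves
  Option D: v=68, gcd(6,68)=2 -> preserves
  Option E: v=72, gcd(6,72)=6 -> changes

Answer: C D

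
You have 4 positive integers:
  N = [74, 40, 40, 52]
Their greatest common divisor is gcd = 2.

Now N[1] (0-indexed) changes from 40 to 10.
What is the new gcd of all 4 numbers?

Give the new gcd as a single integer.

Answer: 2

Derivation:
Numbers: [74, 40, 40, 52], gcd = 2
Change: index 1, 40 -> 10
gcd of the OTHER numbers (without index 1): gcd([74, 40, 52]) = 2
New gcd = gcd(g_others, new_val) = gcd(2, 10) = 2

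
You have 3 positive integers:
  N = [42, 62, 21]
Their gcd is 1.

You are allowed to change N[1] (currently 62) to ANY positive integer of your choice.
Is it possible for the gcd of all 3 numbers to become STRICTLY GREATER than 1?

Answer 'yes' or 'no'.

Current gcd = 1
gcd of all OTHER numbers (without N[1]=62): gcd([42, 21]) = 21
The new gcd after any change is gcd(21, new_value).
This can be at most 21.
Since 21 > old gcd 1, the gcd CAN increase (e.g., set N[1] = 21).

Answer: yes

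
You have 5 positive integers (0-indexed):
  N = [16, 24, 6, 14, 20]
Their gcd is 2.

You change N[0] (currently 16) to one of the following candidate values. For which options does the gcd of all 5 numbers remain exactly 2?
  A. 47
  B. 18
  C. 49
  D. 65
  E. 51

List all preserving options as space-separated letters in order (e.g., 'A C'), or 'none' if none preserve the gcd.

Answer: B

Derivation:
Old gcd = 2; gcd of others (without N[0]) = 2
New gcd for candidate v: gcd(2, v). Preserves old gcd iff gcd(2, v) = 2.
  Option A: v=47, gcd(2,47)=1 -> changes
  Option B: v=18, gcd(2,18)=2 -> preserves
  Option C: v=49, gcd(2,49)=1 -> changes
  Option D: v=65, gcd(2,65)=1 -> changes
  Option E: v=51, gcd(2,51)=1 -> changes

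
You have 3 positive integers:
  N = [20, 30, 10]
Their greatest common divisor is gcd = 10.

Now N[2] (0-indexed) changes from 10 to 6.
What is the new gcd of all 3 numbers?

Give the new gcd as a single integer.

Answer: 2

Derivation:
Numbers: [20, 30, 10], gcd = 10
Change: index 2, 10 -> 6
gcd of the OTHER numbers (without index 2): gcd([20, 30]) = 10
New gcd = gcd(g_others, new_val) = gcd(10, 6) = 2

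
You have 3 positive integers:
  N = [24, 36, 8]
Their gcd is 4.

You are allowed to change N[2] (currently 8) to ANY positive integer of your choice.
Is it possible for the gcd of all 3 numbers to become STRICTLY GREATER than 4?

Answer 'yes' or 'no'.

Current gcd = 4
gcd of all OTHER numbers (without N[2]=8): gcd([24, 36]) = 12
The new gcd after any change is gcd(12, new_value).
This can be at most 12.
Since 12 > old gcd 4, the gcd CAN increase (e.g., set N[2] = 12).

Answer: yes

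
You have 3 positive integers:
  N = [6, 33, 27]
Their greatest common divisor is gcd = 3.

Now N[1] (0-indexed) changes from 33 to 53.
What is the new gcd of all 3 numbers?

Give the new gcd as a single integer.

Numbers: [6, 33, 27], gcd = 3
Change: index 1, 33 -> 53
gcd of the OTHER numbers (without index 1): gcd([6, 27]) = 3
New gcd = gcd(g_others, new_val) = gcd(3, 53) = 1

Answer: 1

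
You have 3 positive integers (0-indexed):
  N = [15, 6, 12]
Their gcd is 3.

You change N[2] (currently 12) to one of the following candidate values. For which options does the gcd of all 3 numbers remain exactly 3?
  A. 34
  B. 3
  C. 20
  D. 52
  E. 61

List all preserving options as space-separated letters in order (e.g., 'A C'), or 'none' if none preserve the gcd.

Old gcd = 3; gcd of others (without N[2]) = 3
New gcd for candidate v: gcd(3, v). Preserves old gcd iff gcd(3, v) = 3.
  Option A: v=34, gcd(3,34)=1 -> changes
  Option B: v=3, gcd(3,3)=3 -> preserves
  Option C: v=20, gcd(3,20)=1 -> changes
  Option D: v=52, gcd(3,52)=1 -> changes
  Option E: v=61, gcd(3,61)=1 -> changes

Answer: B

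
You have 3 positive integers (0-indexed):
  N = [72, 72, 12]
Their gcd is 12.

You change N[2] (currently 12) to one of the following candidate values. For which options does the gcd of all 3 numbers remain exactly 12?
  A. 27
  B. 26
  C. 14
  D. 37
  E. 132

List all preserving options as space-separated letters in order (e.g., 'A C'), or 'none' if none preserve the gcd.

Answer: E

Derivation:
Old gcd = 12; gcd of others (without N[2]) = 72
New gcd for candidate v: gcd(72, v). Preserves old gcd iff gcd(72, v) = 12.
  Option A: v=27, gcd(72,27)=9 -> changes
  Option B: v=26, gcd(72,26)=2 -> changes
  Option C: v=14, gcd(72,14)=2 -> changes
  Option D: v=37, gcd(72,37)=1 -> changes
  Option E: v=132, gcd(72,132)=12 -> preserves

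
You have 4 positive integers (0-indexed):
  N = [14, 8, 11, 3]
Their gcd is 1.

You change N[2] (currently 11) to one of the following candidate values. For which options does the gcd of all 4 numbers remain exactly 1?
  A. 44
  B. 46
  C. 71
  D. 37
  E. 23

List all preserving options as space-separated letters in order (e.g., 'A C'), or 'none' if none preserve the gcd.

Old gcd = 1; gcd of others (without N[2]) = 1
New gcd for candidate v: gcd(1, v). Preserves old gcd iff gcd(1, v) = 1.
  Option A: v=44, gcd(1,44)=1 -> preserves
  Option B: v=46, gcd(1,46)=1 -> preserves
  Option C: v=71, gcd(1,71)=1 -> preserves
  Option D: v=37, gcd(1,37)=1 -> preserves
  Option E: v=23, gcd(1,23)=1 -> preserves

Answer: A B C D E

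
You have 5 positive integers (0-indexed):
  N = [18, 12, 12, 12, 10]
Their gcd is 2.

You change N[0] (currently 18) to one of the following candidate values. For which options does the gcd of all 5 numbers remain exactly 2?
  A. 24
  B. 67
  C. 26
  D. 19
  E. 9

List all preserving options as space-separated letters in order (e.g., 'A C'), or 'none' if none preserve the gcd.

Answer: A C

Derivation:
Old gcd = 2; gcd of others (without N[0]) = 2
New gcd for candidate v: gcd(2, v). Preserves old gcd iff gcd(2, v) = 2.
  Option A: v=24, gcd(2,24)=2 -> preserves
  Option B: v=67, gcd(2,67)=1 -> changes
  Option C: v=26, gcd(2,26)=2 -> preserves
  Option D: v=19, gcd(2,19)=1 -> changes
  Option E: v=9, gcd(2,9)=1 -> changes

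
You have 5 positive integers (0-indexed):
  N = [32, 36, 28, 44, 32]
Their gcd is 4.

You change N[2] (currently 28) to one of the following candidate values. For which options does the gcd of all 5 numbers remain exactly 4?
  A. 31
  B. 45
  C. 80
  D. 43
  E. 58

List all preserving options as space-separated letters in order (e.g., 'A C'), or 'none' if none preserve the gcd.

Answer: C

Derivation:
Old gcd = 4; gcd of others (without N[2]) = 4
New gcd for candidate v: gcd(4, v). Preserves old gcd iff gcd(4, v) = 4.
  Option A: v=31, gcd(4,31)=1 -> changes
  Option B: v=45, gcd(4,45)=1 -> changes
  Option C: v=80, gcd(4,80)=4 -> preserves
  Option D: v=43, gcd(4,43)=1 -> changes
  Option E: v=58, gcd(4,58)=2 -> changes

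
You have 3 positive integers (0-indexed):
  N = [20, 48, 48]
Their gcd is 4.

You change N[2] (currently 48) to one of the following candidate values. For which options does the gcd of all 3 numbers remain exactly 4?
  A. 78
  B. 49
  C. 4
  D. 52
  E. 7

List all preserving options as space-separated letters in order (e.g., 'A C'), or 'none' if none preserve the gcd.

Old gcd = 4; gcd of others (without N[2]) = 4
New gcd for candidate v: gcd(4, v). Preserves old gcd iff gcd(4, v) = 4.
  Option A: v=78, gcd(4,78)=2 -> changes
  Option B: v=49, gcd(4,49)=1 -> changes
  Option C: v=4, gcd(4,4)=4 -> preserves
  Option D: v=52, gcd(4,52)=4 -> preserves
  Option E: v=7, gcd(4,7)=1 -> changes

Answer: C D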